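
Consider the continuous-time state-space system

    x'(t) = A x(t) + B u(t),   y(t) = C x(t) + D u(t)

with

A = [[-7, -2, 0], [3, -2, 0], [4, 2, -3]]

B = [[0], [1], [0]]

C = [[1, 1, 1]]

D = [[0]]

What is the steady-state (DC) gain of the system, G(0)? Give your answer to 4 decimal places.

0.3500

G(0) = C(-A)^{-1}B + D = -C A^{-1} B + D.
det A = -60, so A^{-1} = (1/-60)·adj(A) = [[-1/10, 1/10, 0], [-3/20, -7/20, 0], [-7/30, -1/10, -1/3]]
A^{-1} B = [1/10, -7/20, -1/10]^T
C A^{-1} B = -7/20
G(0) = D - C A^{-1} B = 0 - (-7/20) = 7/20 ≈ 0.3500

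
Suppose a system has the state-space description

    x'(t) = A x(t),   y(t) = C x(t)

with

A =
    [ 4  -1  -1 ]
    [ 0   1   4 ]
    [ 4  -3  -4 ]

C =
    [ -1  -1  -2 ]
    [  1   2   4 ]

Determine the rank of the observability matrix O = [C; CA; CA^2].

3

CA = [[-12, 6, 5], [20, -11, -9]]
CA^2 = [[-28, 3, 16], [44, -4, -28]]
Observability matrix O = [C; CA; CA^2] = [[-1, -1, -2], [1, 2, 4], [-12, 6, 5], [20, -11, -9], [-28, 3, 16], [44, -4, -28]]
Take the 3×3 submatrix of O formed by rows 1, 2, 3: [[-1, -1, -2], [1, 2, 4], [-12, 6, 5]]. Its determinant is (-1)·(2·5 - 4·6) - (-1)·(1·5 - 4·(-12)) + (-2)·(1·6 - 2·(-12)) = (-1)·(-14) - (-1)·53 + (-2)·30 = 7 ≠ 0.
So rank(O) ≥ 3; since O has 3 columns, rank(O) = 3.
rank(O) = 3 = n, so the pair (A, C) is completely observable.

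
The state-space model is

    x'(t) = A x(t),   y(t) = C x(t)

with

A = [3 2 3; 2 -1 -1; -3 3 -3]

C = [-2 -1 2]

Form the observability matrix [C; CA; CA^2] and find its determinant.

3425

CA = [[-14, 3, -11]]
CA^2 = [[-3, -64, -12]]
Observability matrix O = [C; CA; CA^2] = [[-2, -1, 2], [-14, 3, -11], [-3, -64, -12]]
Expanding along the first row, det(O) = (-2)·(3·(-12) - (-11)·(-64)) - (-1)·((-14)·(-12) - (-11)·(-3)) + 2·((-14)·(-64) - 3·(-3)) = (-2)·(-740) - (-1)·135 + 2·905 = 3425
Since det(O) ≠ 0, rank(O) = 3 and the system is completely observable.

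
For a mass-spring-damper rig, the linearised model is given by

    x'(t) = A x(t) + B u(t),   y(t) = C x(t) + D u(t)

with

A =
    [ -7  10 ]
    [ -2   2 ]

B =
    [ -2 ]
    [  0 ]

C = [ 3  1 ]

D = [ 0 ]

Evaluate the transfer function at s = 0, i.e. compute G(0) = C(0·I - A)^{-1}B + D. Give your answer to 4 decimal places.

2.6667

G(0) = C(-A)^{-1}B + D = -C A^{-1} B + D.
det A = 6, so A^{-1} = (1/6)·adj(A) = [[1/3, -5/3], [1/3, -7/6]]
A^{-1} B = [-2/3, -2/3]^T
C A^{-1} B = -8/3
G(0) = D - C A^{-1} B = 0 - (-8/3) = 8/3 ≈ 2.6667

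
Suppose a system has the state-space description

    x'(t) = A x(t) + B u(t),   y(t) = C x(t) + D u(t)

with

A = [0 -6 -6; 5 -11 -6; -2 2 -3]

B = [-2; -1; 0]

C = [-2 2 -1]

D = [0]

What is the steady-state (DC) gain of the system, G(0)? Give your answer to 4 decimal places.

0.2667

G(0) = C(-A)^{-1}B + D = -C A^{-1} B + D.
det A = -90, so A^{-1} = (1/-90)·adj(A) = [[-1/2, 1/3, 1/3], [-3/10, 2/15, 1/3], [2/15, -2/15, -1/3]]
A^{-1} B = [2/3, 7/15, -2/15]^T
C A^{-1} B = -4/15
G(0) = D - C A^{-1} B = 0 - (-4/15) = 4/15 ≈ 0.2667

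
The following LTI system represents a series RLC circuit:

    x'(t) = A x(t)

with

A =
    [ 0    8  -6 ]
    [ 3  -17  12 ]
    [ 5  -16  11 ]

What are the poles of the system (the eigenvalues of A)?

-3, -2, -1

det(sI - A) = s^3 - (tr A)s^2 + (M11 + M22 + M33)s - det A, where Mii is the 2×2 principal minor of A obtained by deleting row i and column i.
tr A = 0 + (-17) + 11 = -6; M11 = (-17)·11 - 12·(-16) = -187 - (-192) = 5; M22 = 0·11 - (-6)·5 = 0 - (-30) = 30; M33 = 0·(-17) - 8·3 = 0 - 24 = -24; sum of minors = 11.
det A = 0·((-17)·11 - 12·(-16)) - 8·(3·11 - 12·5) + (-6)·(3·(-16) - (-17)·5) = 0·5 - 8·(-27) + (-6)·37 = -6.
So p(s) = det(sI - A) = s^3 + 6s^2 + 11s + 6.
Rational-root test: any integer root divides 6. Testing small divisors, s = -1 works: p(-1) = -1 + 6 + (-11) + 6 = 0, so (s + 1) is a factor.
Dividing, p(s) = (s + 1)(s^2 + 5s + 6).
Factor s^2 + 5s + 6: two numbers with sum -5 and product 6 are -2 and -3, so s^2 + 5s + 6 = (s + 2)(s + 3).
Hence p(s) = (s + 1) (s + 2) (s + 3), with roots -3, -2, -1.
All eigenvalues have negative real part, so the system is asymptotically stable.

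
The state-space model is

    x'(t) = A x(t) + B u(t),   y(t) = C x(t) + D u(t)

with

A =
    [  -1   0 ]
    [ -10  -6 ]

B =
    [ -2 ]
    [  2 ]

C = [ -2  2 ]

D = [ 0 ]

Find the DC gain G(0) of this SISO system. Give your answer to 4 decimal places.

G(0) = C(-A)^{-1}B + D = -C A^{-1} B + D.
det A = 6, so A^{-1} = (1/6)·adj(A) = [[-1, 0], [5/3, -1/6]]
A^{-1} B = [2, -11/3]^T
C A^{-1} B = -34/3
G(0) = D - C A^{-1} B = 0 - (-34/3) = 34/3 ≈ 11.3333

11.3333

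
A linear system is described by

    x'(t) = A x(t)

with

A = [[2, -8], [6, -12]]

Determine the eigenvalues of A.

-6, -4

det(sI - A) = s^2 - (tr A)s + det A, with tr A = 2 + (-12) = -10 and det A = 2·(-12) - (-8)·6 = -24 - (-48) = 24.
So p(s) = det(sI - A) = s^2 + 10s + 24.
Factor s^2 + 10s + 24: two numbers with sum -10 and product 24 are -4 and -6, so s^2 + 10s + 24 = (s + 4)(s + 6).
Hence p(s) = (s + 4) (s + 6), with roots -6, -4.
All eigenvalues have negative real part, so the system is asymptotically stable.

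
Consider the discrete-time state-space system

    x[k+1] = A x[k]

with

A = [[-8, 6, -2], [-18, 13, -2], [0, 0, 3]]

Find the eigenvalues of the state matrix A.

det(zI - A) = z^3 - (tr A)z^2 + (M11 + M22 + M33)z - det A, where Mii is the 2×2 principal minor of A obtained by deleting row i and column i.
tr A = (-8) + 13 + 3 = 8; M11 = 13·3 - (-2)·0 = 39 - 0 = 39; M22 = (-8)·3 - (-2)·0 = -24 - 0 = -24; M33 = (-8)·13 - 6·(-18) = -104 - (-108) = 4; sum of minors = 19.
det A = (-8)·(13·3 - (-2)·0) - 6·((-18)·3 - (-2)·0) + (-2)·((-18)·0 - 13·0) = (-8)·39 - 6·(-54) + (-2)·0 = 12.
So p(z) = det(zI - A) = z^3 - 8z^2 + 19z - 12.
Rational-root test: any integer root divides -12. Testing small divisors, z = 1 works: p(1) = 1 + (-8) + 19 + (-12) = 0, so (z - 1) is a factor.
Dividing, p(z) = (z - 1)(z^2 - 7z + 12).
Factor z^2 - 7z + 12: two numbers with sum 7 and product 12 are 4 and 3, so z^2 - 7z + 12 = (z - 4)(z - 3).
Hence p(z) = (z - 4) (z - 3) (z - 1), with roots 1, 3, 4.

1, 3, 4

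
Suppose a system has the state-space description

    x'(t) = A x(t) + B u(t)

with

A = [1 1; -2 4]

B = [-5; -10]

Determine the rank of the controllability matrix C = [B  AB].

1

AB = [[-15], [-30]]
Controllability matrix C = [B  AB] = [[-5, -15], [-10, -30]]
Every column of C is a scalar multiple of column 1 = [-5, -10] (multipliers 1, 3), so the columns span a one-dimensional space.
C ≠ 0, hence rank(C) = 1.
rank(C) = 1 < n = 2, so the pair (A, B) is not completely controllable.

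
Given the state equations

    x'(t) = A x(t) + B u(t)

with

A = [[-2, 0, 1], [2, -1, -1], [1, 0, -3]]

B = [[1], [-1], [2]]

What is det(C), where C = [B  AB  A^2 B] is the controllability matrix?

20

AB = [[0], [1], [-5]]
A^2B = [[-5], [4], [15]]
Controllability matrix C = [B  AB  A^2B] = [[1, 0, -5], [-1, 1, 4], [2, -5, 15]]
Expanding along the first row, det(C) = 1·(1·15 - 4·(-5)) - 0·((-1)·15 - 4·2) + (-5)·((-1)·(-5) - 1·2) = 1·35 - 0·(-23) + (-5)·3 = 20
Since det(C) ≠ 0, rank(C) = 3 and the system is completely controllable.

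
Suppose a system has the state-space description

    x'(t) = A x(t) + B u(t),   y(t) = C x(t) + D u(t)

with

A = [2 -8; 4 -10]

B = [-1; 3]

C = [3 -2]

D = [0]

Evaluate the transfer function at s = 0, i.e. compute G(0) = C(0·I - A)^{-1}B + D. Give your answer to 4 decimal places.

G(0) = C(-A)^{-1}B + D = -C A^{-1} B + D.
det A = 12, so A^{-1} = (1/12)·adj(A) = [[-5/6, 2/3], [-1/3, 1/6]]
A^{-1} B = [17/6, 5/6]^T
C A^{-1} B = 41/6
G(0) = D - C A^{-1} B = 0 - (41/6) = -41/6 ≈ -6.8333

-6.8333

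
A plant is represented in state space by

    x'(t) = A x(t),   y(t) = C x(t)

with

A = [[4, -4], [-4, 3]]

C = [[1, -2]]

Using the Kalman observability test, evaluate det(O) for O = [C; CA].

CA = [[12, -10]]
Observability matrix O = [C; CA] = [[1, -2], [12, -10]]
det(O) = 1·(-10) - (-2)·12 = -10 - (-24) = 14
Since det(O) ≠ 0, rank(O) = 2 and the system is completely observable.

14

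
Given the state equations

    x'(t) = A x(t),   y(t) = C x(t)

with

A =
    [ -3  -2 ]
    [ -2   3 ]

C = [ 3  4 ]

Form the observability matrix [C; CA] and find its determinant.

CA = [[-17, 6]]
Observability matrix O = [C; CA] = [[3, 4], [-17, 6]]
det(O) = 3·6 - 4·(-17) = 18 - (-68) = 86
Since det(O) ≠ 0, rank(O) = 2 and the system is completely observable.

86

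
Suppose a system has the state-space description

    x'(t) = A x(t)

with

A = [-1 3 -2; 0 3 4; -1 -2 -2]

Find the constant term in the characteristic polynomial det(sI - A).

20

Expand det(sI - A) for the 3×3 matrix.
p(s) = s^3 - s + 20.
(Check: constant term = det(-A) = (-1)^3 det A = 20; coefficient of s^2 = -tr A = 0.)
The constant term is 20.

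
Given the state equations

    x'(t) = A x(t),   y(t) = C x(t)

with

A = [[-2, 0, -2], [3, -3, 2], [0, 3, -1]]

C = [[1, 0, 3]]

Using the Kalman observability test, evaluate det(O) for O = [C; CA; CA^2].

-552

CA = [[-2, 9, -5]]
CA^2 = [[31, -42, 27]]
Observability matrix O = [C; CA; CA^2] = [[1, 0, 3], [-2, 9, -5], [31, -42, 27]]
Expanding along the first row, det(O) = 1·(9·27 - (-5)·(-42)) - 0·((-2)·27 - (-5)·31) + 3·((-2)·(-42) - 9·31) = 1·33 - 0·101 + 3·(-195) = -552
Since det(O) ≠ 0, rank(O) = 3 and the system is completely observable.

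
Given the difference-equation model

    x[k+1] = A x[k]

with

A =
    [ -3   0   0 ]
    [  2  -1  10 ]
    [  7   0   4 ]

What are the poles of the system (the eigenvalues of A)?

det(zI - A) = z^3 - (tr A)z^2 + (M11 + M22 + M33)z - det A, where Mii is the 2×2 principal minor of A obtained by deleting row i and column i.
tr A = (-3) + (-1) + 4 = 0; M11 = (-1)·4 - 10·0 = -4 - 0 = -4; M22 = (-3)·4 - 0·7 = -12 - 0 = -12; M33 = (-3)·(-1) - 0·2 = 3 - 0 = 3; sum of minors = -13.
det A = (-3)·((-1)·4 - 10·0) - 0·(2·4 - 10·7) + 0·(2·0 - (-1)·7) = (-3)·(-4) - 0·(-62) + 0·7 = 12.
So p(z) = det(zI - A) = z^3 - 13z - 12.
Rational-root test: any integer root divides -12. Testing small divisors, z = -1 works: p(-1) = -1 + 0 + 13 + (-12) = 0, so (z + 1) is a factor.
Dividing, p(z) = (z + 1)(z^2 - z - 12).
Factor z^2 - z - 12: two numbers with sum 1 and product -12 are 4 and -3, so z^2 - z - 12 = (z - 4)(z + 3).
Hence p(z) = (z - 4) (z + 1) (z + 3), with roots -3, -1, 4.

-3, -1, 4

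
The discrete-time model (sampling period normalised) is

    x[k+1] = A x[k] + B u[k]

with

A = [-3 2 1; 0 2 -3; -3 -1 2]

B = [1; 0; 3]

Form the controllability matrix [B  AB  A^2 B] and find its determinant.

-459

AB = [[0], [-9], [3]]
A^2B = [[-15], [-27], [15]]
Controllability matrix C = [B  AB  A^2B] = [[1, 0, -15], [0, -9, -27], [3, 3, 15]]
Expanding along the first row, det(C) = 1·((-9)·15 - (-27)·3) - 0·(0·15 - (-27)·3) + (-15)·(0·3 - (-9)·3) = 1·(-54) - 0·81 + (-15)·27 = -459
Since det(C) ≠ 0, rank(C) = 3 and the system is completely controllable.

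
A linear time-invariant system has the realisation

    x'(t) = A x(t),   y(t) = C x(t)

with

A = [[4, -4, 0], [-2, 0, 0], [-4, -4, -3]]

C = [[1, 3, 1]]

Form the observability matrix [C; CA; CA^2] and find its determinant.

CA = [[-6, -8, -3]]
CA^2 = [[4, 36, 9]]
Observability matrix O = [C; CA; CA^2] = [[1, 3, 1], [-6, -8, -3], [4, 36, 9]]
Expanding along the first row, det(O) = 1·((-8)·9 - (-3)·36) - 3·((-6)·9 - (-3)·4) + 1·((-6)·36 - (-8)·4) = 1·36 - 3·(-42) + 1·(-184) = -22
Since det(O) ≠ 0, rank(O) = 3 and the system is completely observable.

-22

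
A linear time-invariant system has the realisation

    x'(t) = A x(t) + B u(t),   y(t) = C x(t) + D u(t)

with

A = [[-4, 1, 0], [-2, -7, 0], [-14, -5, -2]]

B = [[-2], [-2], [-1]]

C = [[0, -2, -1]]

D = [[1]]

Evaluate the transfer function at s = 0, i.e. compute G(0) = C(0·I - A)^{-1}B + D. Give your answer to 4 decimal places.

G(0) = C(-A)^{-1}B + D = -C A^{-1} B + D.
det A = -60, so A^{-1} = (1/-60)·adj(A) = [[-7/30, -1/30, 0], [1/15, -2/15, 0], [22/15, 17/30, -1/2]]
A^{-1} B = [8/15, 2/15, -107/30]^T
C A^{-1} B = 33/10
G(0) = D - C A^{-1} B = 1 - (33/10) = -23/10 ≈ -2.3000

-2.3000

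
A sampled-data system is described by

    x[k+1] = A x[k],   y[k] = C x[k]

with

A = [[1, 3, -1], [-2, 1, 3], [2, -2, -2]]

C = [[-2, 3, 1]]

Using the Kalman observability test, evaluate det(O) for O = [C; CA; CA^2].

-544

CA = [[-6, -5, 9]]
CA^2 = [[22, -41, -27]]
Observability matrix O = [C; CA; CA^2] = [[-2, 3, 1], [-6, -5, 9], [22, -41, -27]]
Expanding along the first row, det(O) = (-2)·((-5)·(-27) - 9·(-41)) - 3·((-6)·(-27) - 9·22) + 1·((-6)·(-41) - (-5)·22) = (-2)·504 - 3·(-36) + 1·356 = -544
Since det(O) ≠ 0, rank(O) = 3 and the system is completely observable.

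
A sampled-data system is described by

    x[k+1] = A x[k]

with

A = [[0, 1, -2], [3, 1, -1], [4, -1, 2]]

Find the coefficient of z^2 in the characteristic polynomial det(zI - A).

Expand det(zI - A) for the 3×3 matrix.
p(z) = z^3 - 3z^2 + 6z - 4.
(Check: constant term = det(-A) = (-1)^3 det A = -4; coefficient of z^2 = -tr A = -3.)
The coefficient of z^2 is -3.

-3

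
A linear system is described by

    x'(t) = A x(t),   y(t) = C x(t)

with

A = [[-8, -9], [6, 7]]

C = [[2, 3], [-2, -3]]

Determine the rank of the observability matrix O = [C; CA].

CA = [[2, 3], [-2, -3]]
Observability matrix O = [C; CA] = [[2, 3], [-2, -3], [2, 3], [-2, -3]]
Every row of O is a scalar multiple of row 1 = [2, 3] (multipliers 1, -1, 1, -1), so the rows span a one-dimensional space.
O ≠ 0, hence rank(O) = 1.
rank(O) = 1 < n = 2, so the pair (A, C) is not completely observable.

1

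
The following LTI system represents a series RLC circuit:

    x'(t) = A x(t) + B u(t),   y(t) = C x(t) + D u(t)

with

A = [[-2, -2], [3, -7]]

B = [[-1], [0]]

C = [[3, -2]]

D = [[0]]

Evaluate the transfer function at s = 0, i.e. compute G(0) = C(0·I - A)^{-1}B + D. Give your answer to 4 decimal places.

-0.7500

G(0) = C(-A)^{-1}B + D = -C A^{-1} B + D.
det A = 20, so A^{-1} = (1/20)·adj(A) = [[-7/20, 1/10], [-3/20, -1/10]]
A^{-1} B = [7/20, 3/20]^T
C A^{-1} B = 3/4
G(0) = D - C A^{-1} B = 0 - (3/4) = -3/4 ≈ -0.7500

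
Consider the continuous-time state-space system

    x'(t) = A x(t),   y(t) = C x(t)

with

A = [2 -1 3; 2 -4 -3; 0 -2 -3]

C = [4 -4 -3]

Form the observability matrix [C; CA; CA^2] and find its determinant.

4392

CA = [[0, 18, 33]]
CA^2 = [[36, -138, -153]]
Observability matrix O = [C; CA; CA^2] = [[4, -4, -3], [0, 18, 33], [36, -138, -153]]
Expanding along the first row, det(O) = 4·(18·(-153) - 33·(-138)) - (-4)·(0·(-153) - 33·36) + (-3)·(0·(-138) - 18·36) = 4·1800 - (-4)·(-1188) + (-3)·(-648) = 4392
Since det(O) ≠ 0, rank(O) = 3 and the system is completely observable.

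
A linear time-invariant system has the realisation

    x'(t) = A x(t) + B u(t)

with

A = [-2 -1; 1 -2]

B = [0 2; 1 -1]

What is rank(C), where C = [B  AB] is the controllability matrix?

2

AB = [[-1, -3], [-2, 4]]
Controllability matrix C = [B  AB] = [[0, 2, -1, -3], [1, -1, -2, 4]]
Take the 2×2 submatrix of C formed by columns 1, 2: [[0, 2], [1, -1]]. Its determinant is 0·(-1) - 2·1 = 0 - 2 = -2 ≠ 0.
So rank(C) ≥ 2; since C has 2 rows, rank(C) = 2.
rank(C) = 2 = n, so the pair (A, B) is completely controllable.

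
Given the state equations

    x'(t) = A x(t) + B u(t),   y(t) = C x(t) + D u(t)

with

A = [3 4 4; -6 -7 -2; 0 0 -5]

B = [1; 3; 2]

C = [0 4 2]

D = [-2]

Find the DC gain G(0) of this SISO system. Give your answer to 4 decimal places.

-30.8000

G(0) = C(-A)^{-1}B + D = -C A^{-1} B + D.
det A = -15, so A^{-1} = (1/-15)·adj(A) = [[-7/3, -4/3, -4/3], [2, 1, 6/5], [0, 0, -1/5]]
A^{-1} B = [-9, 37/5, -2/5]^T
C A^{-1} B = 144/5
G(0) = D - C A^{-1} B = -2 - (144/5) = -154/5 ≈ -30.8000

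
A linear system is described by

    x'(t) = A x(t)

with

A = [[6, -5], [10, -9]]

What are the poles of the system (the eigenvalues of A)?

det(sI - A) = s^2 - (tr A)s + det A, with tr A = 6 + (-9) = -3 and det A = 6·(-9) - (-5)·10 = -54 - (-50) = -4.
So p(s) = det(sI - A) = s^2 + 3s - 4.
Factor s^2 + 3s - 4: two numbers with sum -3 and product -4 are 1 and -4, so s^2 + 3s - 4 = (s - 1)(s + 4).
Hence p(s) = (s - 1) (s + 4), with roots -4, 1.
At least one eigenvalue has non-negative real part, so the system is not asymptotically stable.

-4, 1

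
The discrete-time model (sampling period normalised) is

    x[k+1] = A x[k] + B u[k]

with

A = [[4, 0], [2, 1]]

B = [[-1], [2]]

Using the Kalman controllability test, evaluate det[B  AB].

AB = [[-4], [0]]
Controllability matrix C = [B  AB] = [[-1, -4], [2, 0]]
det(C) = (-1)·0 - (-4)·2 = 0 - (-8) = 8
Since det(C) ≠ 0, rank(C) = 2 and the system is completely controllable.

8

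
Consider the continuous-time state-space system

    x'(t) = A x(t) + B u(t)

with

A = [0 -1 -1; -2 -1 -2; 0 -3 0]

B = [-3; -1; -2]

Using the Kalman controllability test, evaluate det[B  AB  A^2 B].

AB = [[3], [11], [3]]
A^2B = [[-14], [-23], [-33]]
Controllability matrix C = [B  AB  A^2B] = [[-3, 3, -14], [-1, 11, -23], [-2, 3, -33]]
Expanding along the first row, det(C) = (-3)·(11·(-33) - (-23)·3) - 3·((-1)·(-33) - (-23)·(-2)) + (-14)·((-1)·3 - 11·(-2)) = (-3)·(-294) - 3·(-13) + (-14)·19 = 655
Since det(C) ≠ 0, rank(C) = 3 and the system is completely controllable.

655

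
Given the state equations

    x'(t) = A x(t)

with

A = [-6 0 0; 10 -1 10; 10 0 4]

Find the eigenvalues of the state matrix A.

det(sI - A) = s^3 - (tr A)s^2 + (M11 + M22 + M33)s - det A, where Mii is the 2×2 principal minor of A obtained by deleting row i and column i.
tr A = (-6) + (-1) + 4 = -3; M11 = (-1)·4 - 10·0 = -4 - 0 = -4; M22 = (-6)·4 - 0·10 = -24 - 0 = -24; M33 = (-6)·(-1) - 0·10 = 6 - 0 = 6; sum of minors = -22.
det A = (-6)·((-1)·4 - 10·0) - 0·(10·4 - 10·10) + 0·(10·0 - (-1)·10) = (-6)·(-4) - 0·(-60) + 0·10 = 24.
So p(s) = det(sI - A) = s^3 + 3s^2 - 22s - 24.
Rational-root test: any integer root divides -24. Testing small divisors, s = -1 works: p(-1) = -1 + 3 + 22 + (-24) = 0, so (s + 1) is a factor.
Dividing, p(s) = (s + 1)(s^2 + 2s - 24).
Factor s^2 + 2s - 24: two numbers with sum -2 and product -24 are 4 and -6, so s^2 + 2s - 24 = (s - 4)(s + 6).
Hence p(s) = (s - 4) (s + 1) (s + 6), with roots -6, -1, 4.
At least one eigenvalue has non-negative real part, so the system is not asymptotically stable.

-6, -1, 4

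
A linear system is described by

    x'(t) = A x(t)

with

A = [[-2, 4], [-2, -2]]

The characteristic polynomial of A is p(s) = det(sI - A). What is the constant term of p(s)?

For a 2×2 matrix, det(sI - A) = s^2 - (tr A)s + det A.
tr A = -4, det A = 12.
So p(s) = s^2 + 4s + 12.
The constant term is 12.

12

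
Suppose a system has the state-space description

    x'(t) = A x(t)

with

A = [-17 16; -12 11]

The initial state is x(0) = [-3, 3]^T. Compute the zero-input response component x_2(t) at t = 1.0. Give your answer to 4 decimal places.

7.6042

det(sI - A) = s^2 - (tr A)s + det A, with tr A = (-17) + 11 = -6 and det A = (-17)·11 - 16·(-12) = -187 - (-192) = 5.
So p(s) = det(sI - A) = s^2 + 6s + 5.
Factor s^2 + 6s + 5: two numbers with sum -6 and product 5 are -1 and -5, so s^2 + 6s + 5 = (s + 1)(s + 5).
Hence p(s) = (s + 1) (s + 5), with roots -5, -1.
The eigenvalues -5, -1 are distinct and real, so A is diagonalisable and x(t) = e^{At} x(0) = V diag(e^{λ_i t}) V^{-1} x(0), where the columns of V are the eigenvectors.
λ = -5: A - (-5)I = [[-12, 16], [-12, 16]]. Row 1 gives (-12)·v1 + 16·v2 = 0, so take v_1 = [-4, -3]^T.
λ = -1: A - (-1)I = [[-16, 16], [-12, 12]]. Row 1 gives (-16)·v1 + 16·v2 = 0, so take v_2 = [-1, -1]^T.
V = [v_1 v_2] = [[-4, -1], [-3, -1]] has det V = 1, so V^{-1} = adj(V)/det V = [[-1, 1], [3, -4]].
Modal coordinates z(0) = V^{-1} x(0): (-1)·(-3) + 1·3 = 6; 3·(-3) + (-4)·3 = -21; so z(0) = [6, -21]^T.
x_2(t) = Σ_i (v_i)_2 · z_i(0) · e^{λ_i t} (row 2 of V times the modal terms).
x_2(1.0) = (-3)·6·e^{-5·1.0} + (-1)·(-21)·e^{-1·1.0} = (-18)·0.006738 + 21·0.367879 = 7.6042.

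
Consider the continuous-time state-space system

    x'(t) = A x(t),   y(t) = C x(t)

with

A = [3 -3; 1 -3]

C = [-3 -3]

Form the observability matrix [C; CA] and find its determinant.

CA = [[-12, 18]]
Observability matrix O = [C; CA] = [[-3, -3], [-12, 18]]
det(O) = (-3)·18 - (-3)·(-12) = -54 - 36 = -90
Since det(O) ≠ 0, rank(O) = 2 and the system is completely observable.

-90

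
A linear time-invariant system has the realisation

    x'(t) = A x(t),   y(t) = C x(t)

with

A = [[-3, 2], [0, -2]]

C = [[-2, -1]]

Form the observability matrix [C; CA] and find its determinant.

10

CA = [[6, -2]]
Observability matrix O = [C; CA] = [[-2, -1], [6, -2]]
det(O) = (-2)·(-2) - (-1)·6 = 4 - (-6) = 10
Since det(O) ≠ 0, rank(O) = 2 and the system is completely observable.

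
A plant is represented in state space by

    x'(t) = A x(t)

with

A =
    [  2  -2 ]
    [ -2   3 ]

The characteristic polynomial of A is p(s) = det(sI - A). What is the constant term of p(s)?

For a 2×2 matrix, det(sI - A) = s^2 - (tr A)s + det A.
tr A = 5, det A = 2.
So p(s) = s^2 - 5s + 2.
The constant term is 2.

2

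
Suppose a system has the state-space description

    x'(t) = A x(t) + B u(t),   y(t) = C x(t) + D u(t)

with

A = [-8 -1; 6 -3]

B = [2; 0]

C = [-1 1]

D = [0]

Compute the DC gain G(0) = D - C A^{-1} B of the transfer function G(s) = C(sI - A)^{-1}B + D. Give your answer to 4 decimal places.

0.2000

G(0) = C(-A)^{-1}B + D = -C A^{-1} B + D.
det A = 30, so A^{-1} = (1/30)·adj(A) = [[-1/10, 1/30], [-1/5, -4/15]]
A^{-1} B = [-1/5, -2/5]^T
C A^{-1} B = -1/5
G(0) = D - C A^{-1} B = 0 - (-1/5) = 1/5 ≈ 0.2000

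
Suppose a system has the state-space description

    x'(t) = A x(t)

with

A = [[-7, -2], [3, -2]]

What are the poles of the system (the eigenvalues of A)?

-5, -4

det(sI - A) = s^2 - (tr A)s + det A, with tr A = (-7) + (-2) = -9 and det A = (-7)·(-2) - (-2)·3 = 14 - (-6) = 20.
So p(s) = det(sI - A) = s^2 + 9s + 20.
Factor s^2 + 9s + 20: two numbers with sum -9 and product 20 are -4 and -5, so s^2 + 9s + 20 = (s + 4)(s + 5).
Hence p(s) = (s + 4) (s + 5), with roots -5, -4.
All eigenvalues have negative real part, so the system is asymptotically stable.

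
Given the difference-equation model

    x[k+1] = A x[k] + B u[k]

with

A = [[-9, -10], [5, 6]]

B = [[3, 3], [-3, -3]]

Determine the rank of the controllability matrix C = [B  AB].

1

AB = [[3, 3], [-3, -3]]
Controllability matrix C = [B  AB] = [[3, 3, 3, 3], [-3, -3, -3, -3]]
Every column of C is a scalar multiple of column 1 = [3, -3] (multipliers 1, 1, 1, 1), so the columns span a one-dimensional space.
C ≠ 0, hence rank(C) = 1.
rank(C) = 1 < n = 2, so the pair (A, B) is not completely controllable.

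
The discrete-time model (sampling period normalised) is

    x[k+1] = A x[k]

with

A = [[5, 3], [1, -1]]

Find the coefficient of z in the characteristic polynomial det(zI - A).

For a 2×2 matrix, det(zI - A) = z^2 - (tr A)z + det A.
tr A = 4, det A = -8.
So p(z) = z^2 - 4z - 8.
The coefficient of z is -4.

-4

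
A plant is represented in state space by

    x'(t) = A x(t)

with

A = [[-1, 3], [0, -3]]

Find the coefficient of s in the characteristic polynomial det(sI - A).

4

For a 2×2 matrix, det(sI - A) = s^2 - (tr A)s + det A.
tr A = -4, det A = 3.
So p(s) = s^2 + 4s + 3.
The coefficient of s is 4.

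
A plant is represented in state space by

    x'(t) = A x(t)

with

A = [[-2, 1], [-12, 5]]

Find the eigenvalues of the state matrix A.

det(sI - A) = s^2 - (tr A)s + det A, with tr A = (-2) + 5 = 3 and det A = (-2)·5 - 1·(-12) = -10 - (-12) = 2.
So p(s) = det(sI - A) = s^2 - 3s + 2.
Factor s^2 - 3s + 2: two numbers with sum 3 and product 2 are 2 and 1, so s^2 - 3s + 2 = (s - 2)(s - 1).
Hence p(s) = (s - 2) (s - 1), with roots 1, 2.
At least one eigenvalue has non-negative real part, so the system is not asymptotically stable.

1, 2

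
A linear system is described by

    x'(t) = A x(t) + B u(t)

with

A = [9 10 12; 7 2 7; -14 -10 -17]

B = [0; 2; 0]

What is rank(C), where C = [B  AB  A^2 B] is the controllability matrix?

AB = [[20], [4], [-20]]
A^2B = [[-20], [8], [20]]
Controllability matrix C = [B  AB  A^2B] = [[0, 20, -20], [2, 4, 8], [0, -20, 20]]
The rows r1, r2, r3 of C are linearly dependent: r1 + r3 = 0 (check each entry), so rank(C) ≤ 2.
The 2×2 minor from rows 1, 2, columns 1, 2 is 0·4 - 20·2 = 0 - 40 = -40 ≠ 0, so rank(C) = 2.
rank(C) = 2 < n = 3, so the pair (A, B) is not completely controllable.

2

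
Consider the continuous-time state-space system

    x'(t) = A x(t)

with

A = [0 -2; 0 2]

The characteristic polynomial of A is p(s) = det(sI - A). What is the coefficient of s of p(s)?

-2

For a 2×2 matrix, det(sI - A) = s^2 - (tr A)s + det A.
tr A = 2, det A = 0.
So p(s) = s^2 - 2s.
The coefficient of s is -2.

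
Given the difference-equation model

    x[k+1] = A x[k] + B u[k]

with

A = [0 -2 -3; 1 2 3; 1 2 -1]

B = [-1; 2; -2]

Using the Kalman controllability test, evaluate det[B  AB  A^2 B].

AB = [[2], [-3], [5]]
A^2B = [[-9], [11], [-9]]
Controllability matrix C = [B  AB  A^2B] = [[-1, 2, -9], [2, -3, 11], [-2, 5, -9]]
Expanding along the first row, det(C) = (-1)·((-3)·(-9) - 11·5) - 2·(2·(-9) - 11·(-2)) + (-9)·(2·5 - (-3)·(-2)) = (-1)·(-28) - 2·4 + (-9)·4 = -16
Since det(C) ≠ 0, rank(C) = 3 and the system is completely controllable.

-16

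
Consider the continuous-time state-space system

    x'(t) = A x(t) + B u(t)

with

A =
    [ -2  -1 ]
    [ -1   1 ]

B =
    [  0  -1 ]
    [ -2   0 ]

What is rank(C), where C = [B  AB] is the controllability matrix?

2

AB = [[2, 2], [-2, 1]]
Controllability matrix C = [B  AB] = [[0, -1, 2, 2], [-2, 0, -2, 1]]
Take the 2×2 submatrix of C formed by columns 1, 2: [[0, -1], [-2, 0]]. Its determinant is 0·0 - (-1)·(-2) = 0 - 2 = -2 ≠ 0.
So rank(C) ≥ 2; since C has 2 rows, rank(C) = 2.
rank(C) = 2 = n, so the pair (A, B) is completely controllable.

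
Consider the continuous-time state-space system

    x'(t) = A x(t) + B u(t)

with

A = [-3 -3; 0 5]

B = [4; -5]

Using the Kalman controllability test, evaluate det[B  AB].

AB = [[3], [-25]]
Controllability matrix C = [B  AB] = [[4, 3], [-5, -25]]
det(C) = 4·(-25) - 3·(-5) = -100 - (-15) = -85
Since det(C) ≠ 0, rank(C) = 2 and the system is completely controllable.

-85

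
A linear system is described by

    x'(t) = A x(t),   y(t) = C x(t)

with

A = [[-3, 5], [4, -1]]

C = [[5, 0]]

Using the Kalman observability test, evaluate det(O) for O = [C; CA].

125

CA = [[-15, 25]]
Observability matrix O = [C; CA] = [[5, 0], [-15, 25]]
det(O) = 5·25 - 0·(-15) = 125 - 0 = 125
Since det(O) ≠ 0, rank(O) = 2 and the system is completely observable.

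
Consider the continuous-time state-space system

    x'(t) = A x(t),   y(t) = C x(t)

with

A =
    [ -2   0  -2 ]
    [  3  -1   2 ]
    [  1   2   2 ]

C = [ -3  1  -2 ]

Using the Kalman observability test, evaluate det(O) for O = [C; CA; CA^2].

CA = [[7, -5, 4]]
CA^2 = [[-25, 13, -16]]
Observability matrix O = [C; CA; CA^2] = [[-3, 1, -2], [7, -5, 4], [-25, 13, -16]]
Expanding along the first row, det(O) = (-3)·((-5)·(-16) - 4·13) - 1·(7·(-16) - 4·(-25)) + (-2)·(7·13 - (-5)·(-25)) = (-3)·28 - 1·(-12) + (-2)·(-34) = -4
Since det(O) ≠ 0, rank(O) = 3 and the system is completely observable.

-4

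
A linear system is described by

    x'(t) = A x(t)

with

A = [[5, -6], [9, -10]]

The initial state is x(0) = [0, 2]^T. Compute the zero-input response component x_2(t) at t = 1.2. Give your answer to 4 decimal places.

-1.1554

det(sI - A) = s^2 - (tr A)s + det A, with tr A = 5 + (-10) = -5 and det A = 5·(-10) - (-6)·9 = -50 - (-54) = 4.
So p(s) = det(sI - A) = s^2 + 5s + 4.
Factor s^2 + 5s + 4: two numbers with sum -5 and product 4 are -1 and -4, so s^2 + 5s + 4 = (s + 1)(s + 4).
Hence p(s) = (s + 1) (s + 4), with roots -4, -1.
The eigenvalues -4, -1 are distinct and real, so A is diagonalisable and x(t) = e^{At} x(0) = V diag(e^{λ_i t}) V^{-1} x(0), where the columns of V are the eigenvectors.
λ = -4: A - (-4)I = [[9, -6], [9, -6]]. Row 1 gives 9·v1 + (-6)·v2 = 0, so take v_1 = [-2, -3]^T.
λ = -1: A - (-1)I = [[6, -6], [9, -9]]. Row 1 gives 6·v1 + (-6)·v2 = 0, so take v_2 = [-1, -1]^T.
V = [v_1 v_2] = [[-2, -1], [-3, -1]] has det V = -1, so V^{-1} = adj(V)/det V = [[1, -1], [-3, 2]].
Modal coordinates z(0) = V^{-1} x(0): 1·0 + (-1)·2 = -2; (-3)·0 + 2·2 = 4; so z(0) = [-2, 4]^T.
x_2(t) = Σ_i (v_i)_2 · z_i(0) · e^{λ_i t} (row 2 of V times the modal terms).
x_2(1.2) = (-3)·(-2)·e^{-4·1.2} + (-1)·4·e^{-1·1.2} = 6·0.008230 + (-4)·0.301194 = -1.1554.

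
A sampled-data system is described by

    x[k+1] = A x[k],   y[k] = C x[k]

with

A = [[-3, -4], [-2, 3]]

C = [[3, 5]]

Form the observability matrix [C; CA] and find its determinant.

CA = [[-19, 3]]
Observability matrix O = [C; CA] = [[3, 5], [-19, 3]]
det(O) = 3·3 - 5·(-19) = 9 - (-95) = 104
Since det(O) ≠ 0, rank(O) = 2 and the system is completely observable.

104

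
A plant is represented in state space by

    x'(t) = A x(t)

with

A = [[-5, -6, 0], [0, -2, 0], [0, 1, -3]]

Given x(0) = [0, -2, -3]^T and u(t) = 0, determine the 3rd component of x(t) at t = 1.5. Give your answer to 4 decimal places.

-0.1107

det(sI - A) = s^3 - (tr A)s^2 + (M11 + M22 + M33)s - det A, where Mii is the 2×2 principal minor of A obtained by deleting row i and column i.
tr A = (-5) + (-2) + (-3) = -10; M11 = (-2)·(-3) - 0·1 = 6 - 0 = 6; M22 = (-5)·(-3) - 0·0 = 15 - 0 = 15; M33 = (-5)·(-2) - (-6)·0 = 10 - 0 = 10; sum of minors = 31.
det A = (-5)·((-2)·(-3) - 0·1) - (-6)·(0·(-3) - 0·0) + 0·(0·1 - (-2)·0) = (-5)·6 - (-6)·0 + 0·0 = -30.
So p(s) = det(sI - A) = s^3 + 10s^2 + 31s + 30.
Rational-root test: any integer root divides 30. Testing small divisors, s = -2 works: p(-2) = -8 + 40 + (-62) + 30 = 0, so (s + 2) is a factor.
Dividing, p(s) = (s + 2)(s^2 + 8s + 15).
Factor s^2 + 8s + 15: two numbers with sum -8 and product 15 are -3 and -5, so s^2 + 8s + 15 = (s + 3)(s + 5).
Hence p(s) = (s + 2) (s + 3) (s + 5), with roots -5, -3, -2.
The eigenvalues -5, -3, -2 are distinct and real, so A is diagonalisable and x(t) = e^{At} x(0) = V diag(e^{λ_i t}) V^{-1} x(0), where the columns of V are the eigenvectors.
λ = -5: A - (-5)I = [[0, -6, 0], [0, 3, 0], [0, 1, 2]]. v must be orthogonal to every row; (row 1) × (row 3) = [-12, 0, 0], so take v_1 = [1, 0, 0]^T.
λ = -3: A - (-3)I = [[-2, -6, 0], [0, 1, 0], [0, 1, 0]]. v must be orthogonal to every row; (row 1) × (row 2) = [0, 0, -2], so take v_2 = [0, 0, -1]^T.
λ = -2: A - (-2)I = [[-3, -6, 0], [0, 0, 0], [0, 1, -1]]. v must be orthogonal to every row; (row 1) × (row 3) = [6, -3, -3], so take v_3 = [-2, 1, 1]^T.
V = [v_1 v_2 v_3] = [[1, 0, -2], [0, 0, 1], [0, -1, 1]] has det V = 1, so V^{-1} = adj(V)/det V = [[1, 2, 0], [0, 1, -1], [0, 1, 0]].
Modal coordinates z(0) = V^{-1} x(0): 1·0 + 2·(-2) + 0·(-3) = -4; 0·0 + 1·(-2) + (-1)·(-3) = 1; 0·0 + 1·(-2) + 0·(-3) = -2; so z(0) = [-4, 1, -2]^T.
x_3(t) = Σ_i (v_i)_3 · z_i(0) · e^{λ_i t} (row 3 of V times the modal terms).
x_3(1.5) = 0·(-4)·e^{-5·1.5} + (-1)·1·e^{-3·1.5} + 1·(-2)·e^{-2·1.5} = 0·0.000553 + (-1)·0.011109 + (-2)·0.049787 = -0.1107.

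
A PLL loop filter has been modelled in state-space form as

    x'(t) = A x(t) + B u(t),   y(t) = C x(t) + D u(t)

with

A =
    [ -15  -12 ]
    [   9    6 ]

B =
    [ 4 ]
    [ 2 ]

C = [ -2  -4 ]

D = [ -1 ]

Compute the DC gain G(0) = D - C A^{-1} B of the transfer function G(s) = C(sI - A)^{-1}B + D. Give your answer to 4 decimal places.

G(0) = C(-A)^{-1}B + D = -C A^{-1} B + D.
det A = 18, so A^{-1} = (1/18)·adj(A) = [[1/3, 2/3], [-1/2, -5/6]]
A^{-1} B = [8/3, -11/3]^T
C A^{-1} B = 28/3
G(0) = D - C A^{-1} B = -1 - (28/3) = -31/3 ≈ -10.3333

-10.3333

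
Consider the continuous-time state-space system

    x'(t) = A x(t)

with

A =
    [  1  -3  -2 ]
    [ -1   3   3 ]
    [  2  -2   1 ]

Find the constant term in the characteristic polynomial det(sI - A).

4

Expand det(sI - A) for the 3×3 matrix.
p(s) = s^3 - 5s^2 + 14s + 4.
(Check: constant term = det(-A) = (-1)^3 det A = 4; coefficient of s^2 = -tr A = -5.)
The constant term is 4.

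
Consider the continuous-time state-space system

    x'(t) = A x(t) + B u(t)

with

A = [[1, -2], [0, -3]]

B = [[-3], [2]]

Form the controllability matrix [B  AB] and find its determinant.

32

AB = [[-7], [-6]]
Controllability matrix C = [B  AB] = [[-3, -7], [2, -6]]
det(C) = (-3)·(-6) - (-7)·2 = 18 - (-14) = 32
Since det(C) ≠ 0, rank(C) = 2 and the system is completely controllable.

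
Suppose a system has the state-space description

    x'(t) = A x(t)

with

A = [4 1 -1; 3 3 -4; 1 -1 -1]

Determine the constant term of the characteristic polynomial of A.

Expand det(sI - A) for the 3×3 matrix.
p(s) = s^3 - 6s^2 - s + 23.
(Check: constant term = det(-A) = (-1)^3 det A = 23; coefficient of s^2 = -tr A = -6.)
The constant term is 23.

23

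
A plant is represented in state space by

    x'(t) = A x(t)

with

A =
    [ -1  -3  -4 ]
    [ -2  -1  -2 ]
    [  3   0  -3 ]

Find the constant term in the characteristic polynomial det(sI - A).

Expand det(sI - A) for the 3×3 matrix.
p(s) = s^3 + 5s^2 + 13s - 21.
(Check: constant term = det(-A) = (-1)^3 det A = -21; coefficient of s^2 = -tr A = 5.)
The constant term is -21.

-21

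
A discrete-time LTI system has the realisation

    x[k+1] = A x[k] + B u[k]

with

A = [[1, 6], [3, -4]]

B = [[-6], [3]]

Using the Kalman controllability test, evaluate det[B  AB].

AB = [[12], [-30]]
Controllability matrix C = [B  AB] = [[-6, 12], [3, -30]]
det(C) = (-6)·(-30) - 12·3 = 180 - 36 = 144
Since det(C) ≠ 0, rank(C) = 2 and the system is completely controllable.

144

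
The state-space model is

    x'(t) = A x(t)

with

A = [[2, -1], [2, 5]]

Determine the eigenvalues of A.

3, 4

det(sI - A) = s^2 - (tr A)s + det A, with tr A = 2 + 5 = 7 and det A = 2·5 - (-1)·2 = 10 - (-2) = 12.
So p(s) = det(sI - A) = s^2 - 7s + 12.
Factor s^2 - 7s + 12: two numbers with sum 7 and product 12 are 4 and 3, so s^2 - 7s + 12 = (s - 4)(s - 3).
Hence p(s) = (s - 4) (s - 3), with roots 3, 4.
At least one eigenvalue has non-negative real part, so the system is not asymptotically stable.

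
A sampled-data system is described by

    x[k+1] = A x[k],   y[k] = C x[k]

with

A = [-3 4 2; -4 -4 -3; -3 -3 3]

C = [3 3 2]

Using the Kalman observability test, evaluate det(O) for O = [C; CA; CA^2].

6174

CA = [[-27, -6, 3]]
CA^2 = [[96, -93, -27]]
Observability matrix O = [C; CA; CA^2] = [[3, 3, 2], [-27, -6, 3], [96, -93, -27]]
Expanding along the first row, det(O) = 3·((-6)·(-27) - 3·(-93)) - 3·((-27)·(-27) - 3·96) + 2·((-27)·(-93) - (-6)·96) = 3·441 - 3·441 + 2·3087 = 6174
Since det(O) ≠ 0, rank(O) = 3 and the system is completely observable.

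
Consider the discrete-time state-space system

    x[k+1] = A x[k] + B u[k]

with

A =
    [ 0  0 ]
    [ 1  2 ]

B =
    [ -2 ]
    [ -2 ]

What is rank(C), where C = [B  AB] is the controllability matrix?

2

AB = [[0], [-6]]
Controllability matrix C = [B  AB] = [[-2, 0], [-2, -6]]
det(C) = (-2)·(-6) - 0·(-2) = 12 - 0 = 12 ≠ 0, so rank(C) = 2.
rank(C) = 2 = n, so the pair (A, B) is completely controllable.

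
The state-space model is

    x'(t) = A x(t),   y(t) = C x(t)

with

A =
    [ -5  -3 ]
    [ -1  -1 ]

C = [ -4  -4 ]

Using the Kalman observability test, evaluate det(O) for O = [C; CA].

CA = [[24, 16]]
Observability matrix O = [C; CA] = [[-4, -4], [24, 16]]
det(O) = (-4)·16 - (-4)·24 = -64 - (-96) = 32
Since det(O) ≠ 0, rank(O) = 2 and the system is completely observable.

32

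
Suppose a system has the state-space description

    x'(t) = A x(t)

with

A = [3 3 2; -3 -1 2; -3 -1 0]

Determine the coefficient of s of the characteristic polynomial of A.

14

Expand det(sI - A) for the 3×3 matrix.
p(s) = s^3 - 2s^2 + 14s + 12.
(Check: constant term = det(-A) = (-1)^3 det A = 12; coefficient of s^2 = -tr A = -2.)
The coefficient of s is 14.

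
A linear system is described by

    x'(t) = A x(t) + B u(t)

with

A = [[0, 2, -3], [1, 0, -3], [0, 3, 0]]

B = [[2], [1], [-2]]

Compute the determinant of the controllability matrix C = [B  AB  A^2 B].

347

AB = [[8], [8], [3]]
A^2B = [[7], [-1], [24]]
Controllability matrix C = [B  AB  A^2B] = [[2, 8, 7], [1, 8, -1], [-2, 3, 24]]
Expanding along the first row, det(C) = 2·(8·24 - (-1)·3) - 8·(1·24 - (-1)·(-2)) + 7·(1·3 - 8·(-2)) = 2·195 - 8·22 + 7·19 = 347
Since det(C) ≠ 0, rank(C) = 3 and the system is completely controllable.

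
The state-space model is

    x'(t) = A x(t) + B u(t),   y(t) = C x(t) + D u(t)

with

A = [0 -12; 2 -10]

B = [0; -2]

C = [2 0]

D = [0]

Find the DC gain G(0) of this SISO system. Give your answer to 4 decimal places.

2.0000

G(0) = C(-A)^{-1}B + D = -C A^{-1} B + D.
det A = 24, so A^{-1} = (1/24)·adj(A) = [[-5/12, 1/2], [-1/12, 0]]
A^{-1} B = [-1, 0]^T
C A^{-1} B = -2
G(0) = D - C A^{-1} B = 0 - (-2) = 2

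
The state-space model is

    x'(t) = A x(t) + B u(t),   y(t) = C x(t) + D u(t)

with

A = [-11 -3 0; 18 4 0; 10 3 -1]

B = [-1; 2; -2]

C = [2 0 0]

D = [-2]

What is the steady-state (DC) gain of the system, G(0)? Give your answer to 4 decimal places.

-2.4000

G(0) = C(-A)^{-1}B + D = -C A^{-1} B + D.
det A = -10, so A^{-1} = (1/-10)·adj(A) = [[2/5, 3/10, 0], [-9/5, -11/10, 0], [-7/5, -3/10, -1]]
A^{-1} B = [1/5, -2/5, 14/5]^T
C A^{-1} B = 2/5
G(0) = D - C A^{-1} B = -2 - (2/5) = -12/5 ≈ -2.4000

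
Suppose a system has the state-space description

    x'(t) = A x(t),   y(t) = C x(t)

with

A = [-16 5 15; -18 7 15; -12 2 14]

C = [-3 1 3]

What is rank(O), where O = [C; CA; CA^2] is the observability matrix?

2

CA = [[-6, -2, 12]]
CA^2 = [[-12, -20, 48]]
Observability matrix O = [C; CA; CA^2] = [[-3, 1, 3], [-6, -2, 12], [-12, -20, 48]]
The columns c1, c2, c3 of O are linearly dependent: 3·c1 + 3·c2 + 2·c3 = 0 (check each entry), so rank(O) ≤ 2.
The 2×2 minor from rows 1, 2, columns 1, 2 is (-3)·(-2) - 1·(-6) = 6 - (-6) = 12 ≠ 0, so rank(O) = 2.
rank(O) = 2 < n = 3, so the pair (A, C) is not completely observable.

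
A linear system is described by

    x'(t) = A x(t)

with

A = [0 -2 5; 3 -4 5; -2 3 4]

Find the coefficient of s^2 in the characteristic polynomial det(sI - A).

Expand det(sI - A) for the 3×3 matrix.
p(s) = s^3 - 15s - 49.
(Check: constant term = det(-A) = (-1)^3 det A = -49; coefficient of s^2 = -tr A = 0.)
The coefficient of s^2 is 0.

0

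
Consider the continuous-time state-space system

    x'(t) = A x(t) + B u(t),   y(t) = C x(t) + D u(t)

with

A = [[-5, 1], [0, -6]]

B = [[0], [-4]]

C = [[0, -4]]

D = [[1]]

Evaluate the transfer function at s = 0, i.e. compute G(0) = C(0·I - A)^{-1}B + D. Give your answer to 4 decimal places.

G(0) = C(-A)^{-1}B + D = -C A^{-1} B + D.
det A = 30, so A^{-1} = (1/30)·adj(A) = [[-1/5, -1/30], [0, -1/6]]
A^{-1} B = [2/15, 2/3]^T
C A^{-1} B = -8/3
G(0) = D - C A^{-1} B = 1 - (-8/3) = 11/3 ≈ 3.6667

3.6667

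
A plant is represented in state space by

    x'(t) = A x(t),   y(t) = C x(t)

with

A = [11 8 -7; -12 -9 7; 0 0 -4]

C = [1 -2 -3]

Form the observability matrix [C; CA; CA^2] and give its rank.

2

CA = [[35, 26, -9]]
CA^2 = [[73, 46, -27]]
Observability matrix O = [C; CA; CA^2] = [[1, -2, -3], [35, 26, -9], [73, 46, -27]]
The columns c1, c2, c3 of O are linearly dependent: c1 - c2 + c3 = 0 (check each entry), so rank(O) ≤ 2.
The 2×2 minor from rows 1, 2, columns 1, 2 is 1·26 - (-2)·35 = 26 - (-70) = 96 ≠ 0, so rank(O) = 2.
rank(O) = 2 < n = 3, so the pair (A, C) is not completely observable.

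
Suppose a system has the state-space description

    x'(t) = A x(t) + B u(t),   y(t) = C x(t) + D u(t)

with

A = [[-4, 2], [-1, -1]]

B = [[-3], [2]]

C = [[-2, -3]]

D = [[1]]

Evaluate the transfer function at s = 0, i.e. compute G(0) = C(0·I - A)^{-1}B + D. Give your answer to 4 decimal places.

G(0) = C(-A)^{-1}B + D = -C A^{-1} B + D.
det A = 6, so A^{-1} = (1/6)·adj(A) = [[-1/6, -1/3], [1/6, -2/3]]
A^{-1} B = [-1/6, -11/6]^T
C A^{-1} B = 35/6
G(0) = D - C A^{-1} B = 1 - (35/6) = -29/6 ≈ -4.8333

-4.8333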